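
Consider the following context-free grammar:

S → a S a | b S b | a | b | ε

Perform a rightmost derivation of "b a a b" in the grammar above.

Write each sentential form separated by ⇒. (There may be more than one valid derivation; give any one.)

S ⇒ b S b ⇒ b a S a b ⇒ b a a b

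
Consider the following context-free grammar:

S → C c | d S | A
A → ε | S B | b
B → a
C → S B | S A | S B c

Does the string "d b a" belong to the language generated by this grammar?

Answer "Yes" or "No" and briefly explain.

Yes - a valid derivation exists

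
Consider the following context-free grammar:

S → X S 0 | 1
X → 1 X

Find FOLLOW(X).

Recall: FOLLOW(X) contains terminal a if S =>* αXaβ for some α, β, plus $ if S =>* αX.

We compute FOLLOW(X) using the standard algorithm.
FOLLOW(S) starts with {$}.
FIRST(S) = {1}
FIRST(X) = {1}
FOLLOW(S) = {$, 0}
FOLLOW(X) = {1}
Therefore, FOLLOW(X) = {1}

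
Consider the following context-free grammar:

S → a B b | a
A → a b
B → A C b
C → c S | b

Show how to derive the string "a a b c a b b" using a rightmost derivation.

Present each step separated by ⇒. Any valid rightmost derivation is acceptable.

S ⇒ a B b ⇒ a A C b b ⇒ a A c S b b ⇒ a A c a b b ⇒ a a b c a b b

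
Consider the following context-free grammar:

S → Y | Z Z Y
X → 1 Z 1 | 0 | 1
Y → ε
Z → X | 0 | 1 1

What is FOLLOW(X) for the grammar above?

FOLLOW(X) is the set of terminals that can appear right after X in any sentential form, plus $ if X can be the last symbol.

We compute FOLLOW(X) using the standard algorithm.
FOLLOW(S) starts with {$}.
FIRST(S) = {0, 1, ε}
FIRST(X) = {0, 1}
FIRST(Y) = {ε}
FIRST(Z) = {0, 1}
FOLLOW(S) = {$}
FOLLOW(X) = {$, 0, 1}
FOLLOW(Y) = {$}
FOLLOW(Z) = {$, 0, 1}
Therefore, FOLLOW(X) = {$, 0, 1}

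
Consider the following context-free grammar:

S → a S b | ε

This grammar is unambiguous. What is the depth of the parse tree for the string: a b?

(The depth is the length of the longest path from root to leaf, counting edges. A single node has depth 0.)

2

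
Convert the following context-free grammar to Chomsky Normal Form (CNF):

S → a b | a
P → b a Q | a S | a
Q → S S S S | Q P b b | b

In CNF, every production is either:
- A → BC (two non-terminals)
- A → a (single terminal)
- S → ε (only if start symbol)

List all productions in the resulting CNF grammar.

TA → a; TB → b; S → a; P → a; Q → b; S → TA TB; P → TB X0; X0 → TA Q; P → TA S; Q → S X1; X1 → S X2; X2 → S S; Q → Q X3; X3 → P X4; X4 → TB TB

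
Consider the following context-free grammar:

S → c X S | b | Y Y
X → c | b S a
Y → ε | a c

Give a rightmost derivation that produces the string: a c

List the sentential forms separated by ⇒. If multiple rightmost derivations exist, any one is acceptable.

S ⇒ Y Y ⇒ Y ⇒ a c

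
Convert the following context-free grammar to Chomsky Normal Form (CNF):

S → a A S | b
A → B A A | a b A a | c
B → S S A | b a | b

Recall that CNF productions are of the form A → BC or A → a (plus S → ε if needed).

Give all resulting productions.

TA → a; S → b; TB → b; A → c; B → b; S → TA X0; X0 → A S; A → B X1; X1 → A A; A → TA X2; X2 → TB X3; X3 → A TA; B → S X4; X4 → S A; B → TB TA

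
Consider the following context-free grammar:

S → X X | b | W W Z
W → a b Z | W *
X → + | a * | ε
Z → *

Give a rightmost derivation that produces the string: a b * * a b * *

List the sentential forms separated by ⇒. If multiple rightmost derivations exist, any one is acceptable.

S ⇒ W W Z ⇒ W W * ⇒ W a b Z * ⇒ W a b * * ⇒ W * a b * * ⇒ a b Z * a b * * ⇒ a b * * a b * *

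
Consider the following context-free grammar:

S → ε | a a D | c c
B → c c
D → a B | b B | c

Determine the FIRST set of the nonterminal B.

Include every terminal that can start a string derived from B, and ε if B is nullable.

We compute FIRST(B) using the standard algorithm.
FIRST(B) = {c}
FIRST(D) = {a, b, c}
FIRST(S) = {a, c, ε}
Therefore, FIRST(B) = {c}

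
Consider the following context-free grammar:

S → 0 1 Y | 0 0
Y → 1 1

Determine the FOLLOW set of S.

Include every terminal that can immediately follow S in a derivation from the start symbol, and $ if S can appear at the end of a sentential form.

We compute FOLLOW(S) using the standard algorithm.
FOLLOW(S) starts with {$}.
FIRST(S) = {0}
FIRST(Y) = {1}
FOLLOW(S) = {$}
FOLLOW(Y) = {$}
Therefore, FOLLOW(S) = {$}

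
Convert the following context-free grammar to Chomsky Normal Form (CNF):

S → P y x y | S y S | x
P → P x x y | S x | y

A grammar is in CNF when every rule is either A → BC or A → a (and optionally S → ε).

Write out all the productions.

TY → y; TX → x; S → x; P → y; S → P X0; X0 → TY X1; X1 → TX TY; S → S X2; X2 → TY S; P → P X3; X3 → TX X4; X4 → TX TY; P → S TX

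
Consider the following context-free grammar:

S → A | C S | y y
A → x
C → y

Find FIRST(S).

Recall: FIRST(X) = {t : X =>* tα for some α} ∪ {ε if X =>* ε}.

We compute FIRST(S) using the standard algorithm.
FIRST(A) = {x}
FIRST(C) = {y}
FIRST(S) = {x, y}
Therefore, FIRST(S) = {x, y}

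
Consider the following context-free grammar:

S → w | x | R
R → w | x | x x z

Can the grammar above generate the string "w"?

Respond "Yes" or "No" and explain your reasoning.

Yes - a valid derivation exists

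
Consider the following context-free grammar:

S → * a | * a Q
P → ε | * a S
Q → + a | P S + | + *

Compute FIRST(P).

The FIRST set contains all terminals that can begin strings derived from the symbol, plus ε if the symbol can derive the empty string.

We compute FIRST(P) using the standard algorithm.
FIRST(P) = {*, ε}
FIRST(Q) = {*, +}
FIRST(S) = {*}
Therefore, FIRST(P) = {*, ε}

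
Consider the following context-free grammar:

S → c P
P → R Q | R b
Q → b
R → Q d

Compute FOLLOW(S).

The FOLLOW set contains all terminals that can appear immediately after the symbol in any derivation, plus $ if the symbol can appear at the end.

We compute FOLLOW(S) using the standard algorithm.
FOLLOW(S) starts with {$}.
FIRST(P) = {b}
FIRST(Q) = {b}
FIRST(R) = {b}
FIRST(S) = {c}
FOLLOW(P) = {$}
FOLLOW(Q) = {$, d}
FOLLOW(R) = {b}
FOLLOW(S) = {$}
Therefore, FOLLOW(S) = {$}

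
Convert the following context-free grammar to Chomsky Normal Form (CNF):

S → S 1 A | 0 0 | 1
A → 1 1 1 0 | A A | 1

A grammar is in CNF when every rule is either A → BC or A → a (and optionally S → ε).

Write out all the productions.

T1 → 1; T0 → 0; S → 1; A → 1; S → S X0; X0 → T1 A; S → T0 T0; A → T1 X1; X1 → T1 X2; X2 → T1 T0; A → A A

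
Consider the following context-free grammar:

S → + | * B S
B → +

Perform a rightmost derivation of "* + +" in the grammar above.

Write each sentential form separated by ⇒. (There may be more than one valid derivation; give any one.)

S ⇒ * B S ⇒ * B + ⇒ * + +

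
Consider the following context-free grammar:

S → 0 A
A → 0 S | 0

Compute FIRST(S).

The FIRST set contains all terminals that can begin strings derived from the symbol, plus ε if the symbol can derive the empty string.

We compute FIRST(S) using the standard algorithm.
FIRST(A) = {0}
FIRST(S) = {0}
Therefore, FIRST(S) = {0}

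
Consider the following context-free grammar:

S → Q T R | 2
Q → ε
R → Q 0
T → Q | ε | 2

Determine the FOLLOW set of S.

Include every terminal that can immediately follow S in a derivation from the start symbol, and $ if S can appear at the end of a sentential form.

We compute FOLLOW(S) using the standard algorithm.
FOLLOW(S) starts with {$}.
FIRST(Q) = {ε}
FIRST(R) = {0}
FIRST(S) = {0, 2}
FIRST(T) = {2, ε}
FOLLOW(Q) = {0, 2}
FOLLOW(R) = {$}
FOLLOW(S) = {$}
FOLLOW(T) = {0}
Therefore, FOLLOW(S) = {$}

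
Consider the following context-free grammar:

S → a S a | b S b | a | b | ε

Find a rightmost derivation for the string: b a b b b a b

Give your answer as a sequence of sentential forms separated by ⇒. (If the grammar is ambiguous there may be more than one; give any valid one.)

S ⇒ b S b ⇒ b a S a b ⇒ b a b S b a b ⇒ b a b b b a b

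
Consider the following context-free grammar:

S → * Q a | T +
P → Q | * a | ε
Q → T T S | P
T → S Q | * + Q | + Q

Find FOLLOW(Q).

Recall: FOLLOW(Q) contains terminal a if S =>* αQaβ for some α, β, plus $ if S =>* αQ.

We compute FOLLOW(Q) using the standard algorithm.
FOLLOW(S) starts with {$}.
FIRST(P) = {*, +, ε}
FIRST(Q) = {*, +, ε}
FIRST(S) = {*, +}
FIRST(T) = {*, +}
FOLLOW(P) = {*, +, a}
FOLLOW(Q) = {*, +, a}
FOLLOW(S) = {$, *, +, a}
FOLLOW(T) = {*, +}
Therefore, FOLLOW(Q) = {*, +, a}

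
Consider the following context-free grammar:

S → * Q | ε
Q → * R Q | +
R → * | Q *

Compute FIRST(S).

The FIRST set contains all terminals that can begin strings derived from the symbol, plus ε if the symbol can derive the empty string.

We compute FIRST(S) using the standard algorithm.
FIRST(Q) = {*, +}
FIRST(R) = {*, +}
FIRST(S) = {*, ε}
Therefore, FIRST(S) = {*, ε}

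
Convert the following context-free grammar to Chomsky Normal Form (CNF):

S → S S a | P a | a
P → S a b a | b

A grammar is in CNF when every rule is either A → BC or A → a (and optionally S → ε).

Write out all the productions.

TA → a; S → a; TB → b; P → b; S → S X0; X0 → S TA; S → P TA; P → S X1; X1 → TA X2; X2 → TB TA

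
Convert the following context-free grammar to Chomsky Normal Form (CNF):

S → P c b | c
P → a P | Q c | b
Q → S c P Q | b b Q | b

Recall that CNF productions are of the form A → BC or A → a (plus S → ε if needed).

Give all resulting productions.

TC → c; TB → b; S → c; TA → a; P → b; Q → b; S → P X0; X0 → TC TB; P → TA P; P → Q TC; Q → S X1; X1 → TC X2; X2 → P Q; Q → TB X3; X3 → TB Q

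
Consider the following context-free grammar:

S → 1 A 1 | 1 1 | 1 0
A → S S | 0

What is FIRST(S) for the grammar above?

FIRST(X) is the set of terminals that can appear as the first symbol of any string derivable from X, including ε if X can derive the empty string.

We compute FIRST(S) using the standard algorithm.
FIRST(A) = {0, 1}
FIRST(S) = {1}
Therefore, FIRST(S) = {1}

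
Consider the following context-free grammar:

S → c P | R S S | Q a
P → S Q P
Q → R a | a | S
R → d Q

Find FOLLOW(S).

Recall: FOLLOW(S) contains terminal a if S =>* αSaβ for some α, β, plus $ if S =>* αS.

We compute FOLLOW(S) using the standard algorithm.
FOLLOW(S) starts with {$}.
FIRST(P) = {a, c, d}
FIRST(Q) = {a, c, d}
FIRST(R) = {d}
FIRST(S) = {a, c, d}
FOLLOW(P) = {$, a, c, d}
FOLLOW(Q) = {a, c, d}
FOLLOW(R) = {a, c, d}
FOLLOW(S) = {$, a, c, d}
Therefore, FOLLOW(S) = {$, a, c, d}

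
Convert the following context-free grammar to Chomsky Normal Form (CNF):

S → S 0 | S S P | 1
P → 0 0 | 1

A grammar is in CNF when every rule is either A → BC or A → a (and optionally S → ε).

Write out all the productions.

T0 → 0; S → 1; P → 1; S → S T0; S → S X0; X0 → S P; P → T0 T0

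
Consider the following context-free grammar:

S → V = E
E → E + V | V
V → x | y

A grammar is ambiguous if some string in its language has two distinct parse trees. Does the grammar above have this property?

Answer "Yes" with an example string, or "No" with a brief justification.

No - the grammar is unambiguous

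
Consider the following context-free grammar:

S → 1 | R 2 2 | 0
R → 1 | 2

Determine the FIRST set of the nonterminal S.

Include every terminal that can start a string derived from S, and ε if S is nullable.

We compute FIRST(S) using the standard algorithm.
FIRST(R) = {1, 2}
FIRST(S) = {0, 1, 2}
Therefore, FIRST(S) = {0, 1, 2}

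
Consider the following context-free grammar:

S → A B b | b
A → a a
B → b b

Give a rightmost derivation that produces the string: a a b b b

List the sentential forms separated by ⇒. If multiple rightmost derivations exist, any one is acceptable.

S ⇒ A B b ⇒ A b b b ⇒ a a b b b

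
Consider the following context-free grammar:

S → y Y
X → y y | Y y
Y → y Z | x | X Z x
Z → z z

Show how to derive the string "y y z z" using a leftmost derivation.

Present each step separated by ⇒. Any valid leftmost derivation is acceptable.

S ⇒ y Y ⇒ y y Z ⇒ y y z z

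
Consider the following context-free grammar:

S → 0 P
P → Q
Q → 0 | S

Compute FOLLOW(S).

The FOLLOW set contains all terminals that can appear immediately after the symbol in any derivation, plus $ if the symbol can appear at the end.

We compute FOLLOW(S) using the standard algorithm.
FOLLOW(S) starts with {$}.
FIRST(P) = {0}
FIRST(Q) = {0}
FIRST(S) = {0}
FOLLOW(P) = {$}
FOLLOW(Q) = {$}
FOLLOW(S) = {$}
Therefore, FOLLOW(S) = {$}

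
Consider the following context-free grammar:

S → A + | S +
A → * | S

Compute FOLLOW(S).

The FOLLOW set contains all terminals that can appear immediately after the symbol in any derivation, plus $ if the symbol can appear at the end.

We compute FOLLOW(S) using the standard algorithm.
FOLLOW(S) starts with {$}.
FIRST(A) = {*}
FIRST(S) = {*}
FOLLOW(A) = {+}
FOLLOW(S) = {$, +}
Therefore, FOLLOW(S) = {$, +}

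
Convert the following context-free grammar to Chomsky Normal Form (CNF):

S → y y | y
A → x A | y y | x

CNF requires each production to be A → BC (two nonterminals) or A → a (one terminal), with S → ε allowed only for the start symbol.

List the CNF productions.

TY → y; S → y; TX → x; A → x; S → TY TY; A → TX A; A → TY TY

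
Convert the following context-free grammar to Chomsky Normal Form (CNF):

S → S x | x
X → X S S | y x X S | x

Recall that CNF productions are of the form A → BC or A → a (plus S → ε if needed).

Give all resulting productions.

TX → x; S → x; TY → y; X → x; S → S TX; X → X X0; X0 → S S; X → TY X1; X1 → TX X2; X2 → X S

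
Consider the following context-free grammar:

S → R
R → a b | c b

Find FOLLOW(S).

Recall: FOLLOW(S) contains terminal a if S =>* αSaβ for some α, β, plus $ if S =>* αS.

We compute FOLLOW(S) using the standard algorithm.
FOLLOW(S) starts with {$}.
FIRST(R) = {a, c}
FIRST(S) = {a, c}
FOLLOW(R) = {$}
FOLLOW(S) = {$}
Therefore, FOLLOW(S) = {$}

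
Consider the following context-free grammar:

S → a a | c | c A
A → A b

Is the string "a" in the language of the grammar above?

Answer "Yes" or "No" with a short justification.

No - no valid derivation exists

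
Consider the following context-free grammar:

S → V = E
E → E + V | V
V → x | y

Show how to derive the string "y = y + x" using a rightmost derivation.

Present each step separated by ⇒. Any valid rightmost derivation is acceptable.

S ⇒ V = E ⇒ V = E + V ⇒ V = E + x ⇒ V = V + x ⇒ V = y + x ⇒ y = y + x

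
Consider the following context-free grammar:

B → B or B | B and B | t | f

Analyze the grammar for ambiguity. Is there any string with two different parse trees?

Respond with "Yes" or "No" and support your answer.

Yes - the string 't and f and f and f or t' has two distinct parse trees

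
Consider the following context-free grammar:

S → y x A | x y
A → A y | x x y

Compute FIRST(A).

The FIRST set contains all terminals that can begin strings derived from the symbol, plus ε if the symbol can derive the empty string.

We compute FIRST(A) using the standard algorithm.
FIRST(A) = {x}
FIRST(S) = {x, y}
Therefore, FIRST(A) = {x}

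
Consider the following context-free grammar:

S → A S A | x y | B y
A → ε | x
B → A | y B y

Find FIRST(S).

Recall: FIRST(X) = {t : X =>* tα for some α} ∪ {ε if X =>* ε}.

We compute FIRST(S) using the standard algorithm.
FIRST(A) = {x, ε}
FIRST(B) = {x, y, ε}
FIRST(S) = {x, y}
Therefore, FIRST(S) = {x, y}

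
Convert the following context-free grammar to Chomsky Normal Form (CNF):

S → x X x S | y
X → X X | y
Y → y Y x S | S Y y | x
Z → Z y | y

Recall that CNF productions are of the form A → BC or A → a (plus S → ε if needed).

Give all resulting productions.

TX → x; S → y; X → y; TY → y; Y → x; Z → y; S → TX X0; X0 → X X1; X1 → TX S; X → X X; Y → TY X2; X2 → Y X3; X3 → TX S; Y → S X4; X4 → Y TY; Z → Z TY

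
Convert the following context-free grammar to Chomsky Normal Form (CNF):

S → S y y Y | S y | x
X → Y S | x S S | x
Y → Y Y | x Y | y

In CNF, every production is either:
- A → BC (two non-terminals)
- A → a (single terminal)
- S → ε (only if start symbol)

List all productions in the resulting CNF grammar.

TY → y; S → x; TX → x; X → x; Y → y; S → S X0; X0 → TY X1; X1 → TY Y; S → S TY; X → Y S; X → TX X2; X2 → S S; Y → Y Y; Y → TX Y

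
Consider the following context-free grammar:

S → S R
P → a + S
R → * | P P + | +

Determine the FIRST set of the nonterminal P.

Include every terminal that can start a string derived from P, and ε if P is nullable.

We compute FIRST(P) using the standard algorithm.
FIRST(P) = {a}
FIRST(R) = {*, +, a}
FIRST(S) = {}
Therefore, FIRST(P) = {a}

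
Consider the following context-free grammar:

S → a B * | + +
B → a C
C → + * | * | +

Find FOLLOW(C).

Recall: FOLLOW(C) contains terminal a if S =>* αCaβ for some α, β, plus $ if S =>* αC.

We compute FOLLOW(C) using the standard algorithm.
FOLLOW(S) starts with {$}.
FIRST(B) = {a}
FIRST(C) = {*, +}
FIRST(S) = {+, a}
FOLLOW(B) = {*}
FOLLOW(C) = {*}
FOLLOW(S) = {$}
Therefore, FOLLOW(C) = {*}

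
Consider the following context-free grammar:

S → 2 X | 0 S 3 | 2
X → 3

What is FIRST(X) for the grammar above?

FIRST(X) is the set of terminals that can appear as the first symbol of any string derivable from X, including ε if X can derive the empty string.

We compute FIRST(X) using the standard algorithm.
FIRST(S) = {0, 2}
FIRST(X) = {3}
Therefore, FIRST(X) = {3}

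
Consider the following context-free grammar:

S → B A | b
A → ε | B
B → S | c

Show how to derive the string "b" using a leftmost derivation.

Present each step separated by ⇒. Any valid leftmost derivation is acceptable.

S ⇒ B A ⇒ S A ⇒ b A ⇒ b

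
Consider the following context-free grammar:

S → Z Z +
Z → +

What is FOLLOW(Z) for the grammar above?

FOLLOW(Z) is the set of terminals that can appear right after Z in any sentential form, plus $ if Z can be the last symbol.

We compute FOLLOW(Z) using the standard algorithm.
FOLLOW(S) starts with {$}.
FIRST(S) = {+}
FIRST(Z) = {+}
FOLLOW(S) = {$}
FOLLOW(Z) = {+}
Therefore, FOLLOW(Z) = {+}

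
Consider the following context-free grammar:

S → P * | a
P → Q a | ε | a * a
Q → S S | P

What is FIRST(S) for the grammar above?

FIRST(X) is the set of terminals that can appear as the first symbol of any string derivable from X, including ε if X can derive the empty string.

We compute FIRST(S) using the standard algorithm.
FIRST(P) = {*, a, ε}
FIRST(Q) = {*, a, ε}
FIRST(S) = {*, a}
Therefore, FIRST(S) = {*, a}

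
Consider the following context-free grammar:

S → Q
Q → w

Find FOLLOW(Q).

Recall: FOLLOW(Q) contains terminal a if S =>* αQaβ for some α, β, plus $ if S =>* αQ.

We compute FOLLOW(Q) using the standard algorithm.
FOLLOW(S) starts with {$}.
FIRST(Q) = {w}
FIRST(S) = {w}
FOLLOW(Q) = {$}
FOLLOW(S) = {$}
Therefore, FOLLOW(Q) = {$}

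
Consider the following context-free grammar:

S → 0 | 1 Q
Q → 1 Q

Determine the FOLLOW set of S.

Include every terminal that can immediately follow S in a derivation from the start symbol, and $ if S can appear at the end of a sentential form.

We compute FOLLOW(S) using the standard algorithm.
FOLLOW(S) starts with {$}.
FIRST(Q) = {1}
FIRST(S) = {0, 1}
FOLLOW(Q) = {$}
FOLLOW(S) = {$}
Therefore, FOLLOW(S) = {$}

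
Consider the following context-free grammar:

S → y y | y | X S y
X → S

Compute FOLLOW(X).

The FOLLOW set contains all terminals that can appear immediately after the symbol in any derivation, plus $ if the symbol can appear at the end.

We compute FOLLOW(X) using the standard algorithm.
FOLLOW(S) starts with {$}.
FIRST(S) = {y}
FIRST(X) = {y}
FOLLOW(S) = {$, y}
FOLLOW(X) = {y}
Therefore, FOLLOW(X) = {y}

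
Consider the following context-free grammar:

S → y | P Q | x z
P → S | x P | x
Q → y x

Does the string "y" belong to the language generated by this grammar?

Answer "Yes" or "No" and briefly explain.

Yes - a valid derivation exists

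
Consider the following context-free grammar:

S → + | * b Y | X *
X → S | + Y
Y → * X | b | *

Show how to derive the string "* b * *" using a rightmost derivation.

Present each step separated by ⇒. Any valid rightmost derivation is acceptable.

S ⇒ X * ⇒ S * ⇒ * b Y * ⇒ * b * *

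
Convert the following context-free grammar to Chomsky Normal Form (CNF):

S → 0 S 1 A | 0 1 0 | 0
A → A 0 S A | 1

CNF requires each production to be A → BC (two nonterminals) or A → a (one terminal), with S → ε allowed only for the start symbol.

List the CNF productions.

T0 → 0; T1 → 1; S → 0; A → 1; S → T0 X0; X0 → S X1; X1 → T1 A; S → T0 X2; X2 → T1 T0; A → A X3; X3 → T0 X4; X4 → S A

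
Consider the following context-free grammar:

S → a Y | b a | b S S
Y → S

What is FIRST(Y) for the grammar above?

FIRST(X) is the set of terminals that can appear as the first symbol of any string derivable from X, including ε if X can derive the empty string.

We compute FIRST(Y) using the standard algorithm.
FIRST(S) = {a, b}
FIRST(Y) = {a, b}
Therefore, FIRST(Y) = {a, b}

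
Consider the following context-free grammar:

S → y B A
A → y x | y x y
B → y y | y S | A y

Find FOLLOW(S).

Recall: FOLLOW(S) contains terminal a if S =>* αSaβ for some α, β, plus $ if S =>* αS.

We compute FOLLOW(S) using the standard algorithm.
FOLLOW(S) starts with {$}.
FIRST(A) = {y}
FIRST(B) = {y}
FIRST(S) = {y}
FOLLOW(A) = {$, y}
FOLLOW(B) = {y}
FOLLOW(S) = {$, y}
Therefore, FOLLOW(S) = {$, y}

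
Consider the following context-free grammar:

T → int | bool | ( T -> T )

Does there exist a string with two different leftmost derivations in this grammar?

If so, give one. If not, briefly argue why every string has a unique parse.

No - every string in the language has a unique leftmost derivation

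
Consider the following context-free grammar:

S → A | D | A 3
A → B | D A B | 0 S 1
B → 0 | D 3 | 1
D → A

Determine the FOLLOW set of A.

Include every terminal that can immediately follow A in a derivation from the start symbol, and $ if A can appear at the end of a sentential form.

We compute FOLLOW(A) using the standard algorithm.
FOLLOW(S) starts with {$}.
FIRST(A) = {0, 1}
FIRST(B) = {0, 1}
FIRST(D) = {0, 1}
FIRST(S) = {0, 1}
FOLLOW(A) = {$, 0, 1, 3}
FOLLOW(B) = {$, 0, 1, 3}
FOLLOW(D) = {$, 0, 1, 3}
FOLLOW(S) = {$, 1}
Therefore, FOLLOW(A) = {$, 0, 1, 3}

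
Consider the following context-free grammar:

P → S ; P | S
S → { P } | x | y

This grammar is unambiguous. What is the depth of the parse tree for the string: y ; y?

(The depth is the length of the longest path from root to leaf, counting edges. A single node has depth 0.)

3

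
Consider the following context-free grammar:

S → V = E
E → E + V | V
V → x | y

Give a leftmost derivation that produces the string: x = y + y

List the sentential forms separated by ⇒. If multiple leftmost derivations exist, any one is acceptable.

S ⇒ V = E ⇒ x = E ⇒ x = E + V ⇒ x = V + V ⇒ x = y + V ⇒ x = y + y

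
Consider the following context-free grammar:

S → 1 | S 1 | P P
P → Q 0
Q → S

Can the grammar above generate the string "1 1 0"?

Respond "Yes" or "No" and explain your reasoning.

No - no valid derivation exists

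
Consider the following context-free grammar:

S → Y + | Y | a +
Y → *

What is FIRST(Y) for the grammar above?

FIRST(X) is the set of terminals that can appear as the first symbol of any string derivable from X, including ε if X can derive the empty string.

We compute FIRST(Y) using the standard algorithm.
FIRST(S) = {*, a}
FIRST(Y) = {*}
Therefore, FIRST(Y) = {*}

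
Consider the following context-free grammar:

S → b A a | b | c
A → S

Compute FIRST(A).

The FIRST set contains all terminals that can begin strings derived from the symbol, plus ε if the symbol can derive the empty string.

We compute FIRST(A) using the standard algorithm.
FIRST(A) = {b, c}
FIRST(S) = {b, c}
Therefore, FIRST(A) = {b, c}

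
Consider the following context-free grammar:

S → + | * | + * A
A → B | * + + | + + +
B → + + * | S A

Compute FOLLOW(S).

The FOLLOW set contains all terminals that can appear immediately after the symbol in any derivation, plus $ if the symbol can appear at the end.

We compute FOLLOW(S) using the standard algorithm.
FOLLOW(S) starts with {$}.
FIRST(A) = {*, +}
FIRST(B) = {*, +}
FIRST(S) = {*, +}
FOLLOW(A) = {$, *, +}
FOLLOW(B) = {$, *, +}
FOLLOW(S) = {$, *, +}
Therefore, FOLLOW(S) = {$, *, +}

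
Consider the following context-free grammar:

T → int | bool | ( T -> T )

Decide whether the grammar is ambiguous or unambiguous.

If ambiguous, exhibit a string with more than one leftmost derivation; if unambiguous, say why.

Unambiguous - every string in the language has a unique leftmost derivation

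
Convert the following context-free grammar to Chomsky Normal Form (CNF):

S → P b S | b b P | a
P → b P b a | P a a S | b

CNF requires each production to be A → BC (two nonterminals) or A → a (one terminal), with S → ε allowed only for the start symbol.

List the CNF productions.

TB → b; S → a; TA → a; P → b; S → P X0; X0 → TB S; S → TB X1; X1 → TB P; P → TB X2; X2 → P X3; X3 → TB TA; P → P X4; X4 → TA X5; X5 → TA S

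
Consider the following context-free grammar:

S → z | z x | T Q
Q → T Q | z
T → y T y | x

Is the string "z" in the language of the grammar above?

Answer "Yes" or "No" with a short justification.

Yes - a valid derivation exists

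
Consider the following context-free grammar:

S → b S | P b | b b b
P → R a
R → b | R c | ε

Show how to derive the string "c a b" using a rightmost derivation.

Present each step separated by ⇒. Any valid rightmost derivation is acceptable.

S ⇒ P b ⇒ R a b ⇒ R c a b ⇒ c a b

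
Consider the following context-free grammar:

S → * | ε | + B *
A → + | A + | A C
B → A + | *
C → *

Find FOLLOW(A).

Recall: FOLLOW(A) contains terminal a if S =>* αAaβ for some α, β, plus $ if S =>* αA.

We compute FOLLOW(A) using the standard algorithm.
FOLLOW(S) starts with {$}.
FIRST(A) = {+}
FIRST(B) = {*, +}
FIRST(C) = {*}
FIRST(S) = {*, +, ε}
FOLLOW(A) = {*, +}
FOLLOW(B) = {*}
FOLLOW(C) = {*, +}
FOLLOW(S) = {$}
Therefore, FOLLOW(A) = {*, +}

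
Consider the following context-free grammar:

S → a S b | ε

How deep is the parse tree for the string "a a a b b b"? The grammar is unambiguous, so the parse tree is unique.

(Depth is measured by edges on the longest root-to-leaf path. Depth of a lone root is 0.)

4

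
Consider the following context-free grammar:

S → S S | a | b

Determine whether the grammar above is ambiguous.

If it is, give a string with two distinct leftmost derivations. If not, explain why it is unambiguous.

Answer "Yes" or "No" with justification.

Yes - the string 'b b b a b' has two distinct leftmost derivations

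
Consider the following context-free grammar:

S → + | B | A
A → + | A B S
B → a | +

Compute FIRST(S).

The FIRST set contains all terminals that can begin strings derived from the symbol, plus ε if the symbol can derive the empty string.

We compute FIRST(S) using the standard algorithm.
FIRST(A) = {+}
FIRST(B) = {+, a}
FIRST(S) = {+, a}
Therefore, FIRST(S) = {+, a}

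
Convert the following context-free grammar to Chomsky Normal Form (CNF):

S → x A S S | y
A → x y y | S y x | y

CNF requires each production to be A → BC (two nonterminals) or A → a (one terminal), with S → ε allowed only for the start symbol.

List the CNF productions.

TX → x; S → y; TY → y; A → y; S → TX X0; X0 → A X1; X1 → S S; A → TX X2; X2 → TY TY; A → S X3; X3 → TY TX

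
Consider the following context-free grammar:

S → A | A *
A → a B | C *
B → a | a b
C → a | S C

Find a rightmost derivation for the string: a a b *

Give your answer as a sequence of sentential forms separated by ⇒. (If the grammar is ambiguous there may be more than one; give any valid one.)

S ⇒ A * ⇒ a B * ⇒ a a b *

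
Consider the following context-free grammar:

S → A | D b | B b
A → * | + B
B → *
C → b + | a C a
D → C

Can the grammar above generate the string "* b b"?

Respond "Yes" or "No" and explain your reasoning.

No - no valid derivation exists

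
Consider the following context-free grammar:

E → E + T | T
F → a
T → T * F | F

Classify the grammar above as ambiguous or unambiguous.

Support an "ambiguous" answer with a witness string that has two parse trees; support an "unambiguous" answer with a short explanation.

Unambiguous - every string in the language has a unique parse tree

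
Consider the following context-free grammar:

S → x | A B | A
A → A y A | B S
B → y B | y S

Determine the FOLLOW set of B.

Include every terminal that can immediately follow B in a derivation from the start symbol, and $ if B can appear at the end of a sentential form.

We compute FOLLOW(B) using the standard algorithm.
FOLLOW(S) starts with {$}.
FIRST(A) = {y}
FIRST(B) = {y}
FIRST(S) = {x, y}
FOLLOW(A) = {$, x, y}
FOLLOW(B) = {$, x, y}
FOLLOW(S) = {$, x, y}
Therefore, FOLLOW(B) = {$, x, y}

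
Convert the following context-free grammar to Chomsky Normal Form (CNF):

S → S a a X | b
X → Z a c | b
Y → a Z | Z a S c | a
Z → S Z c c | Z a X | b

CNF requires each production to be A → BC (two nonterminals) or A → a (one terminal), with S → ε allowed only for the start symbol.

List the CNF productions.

TA → a; S → b; TC → c; X → b; Y → a; Z → b; S → S X0; X0 → TA X1; X1 → TA X; X → Z X2; X2 → TA TC; Y → TA Z; Y → Z X3; X3 → TA X4; X4 → S TC; Z → S X5; X5 → Z X6; X6 → TC TC; Z → Z X7; X7 → TA X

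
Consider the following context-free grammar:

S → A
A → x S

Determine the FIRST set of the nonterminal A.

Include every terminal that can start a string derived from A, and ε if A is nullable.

We compute FIRST(A) using the standard algorithm.
FIRST(A) = {x}
FIRST(S) = {x}
Therefore, FIRST(A) = {x}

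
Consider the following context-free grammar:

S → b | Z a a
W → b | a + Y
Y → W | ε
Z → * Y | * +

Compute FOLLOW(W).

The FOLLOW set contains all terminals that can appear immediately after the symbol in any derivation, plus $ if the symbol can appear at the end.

We compute FOLLOW(W) using the standard algorithm.
FOLLOW(S) starts with {$}.
FIRST(S) = {*, b}
FIRST(W) = {a, b}
FIRST(Y) = {a, b, ε}
FIRST(Z) = {*}
FOLLOW(S) = {$}
FOLLOW(W) = {a}
FOLLOW(Y) = {a}
FOLLOW(Z) = {a}
Therefore, FOLLOW(W) = {a}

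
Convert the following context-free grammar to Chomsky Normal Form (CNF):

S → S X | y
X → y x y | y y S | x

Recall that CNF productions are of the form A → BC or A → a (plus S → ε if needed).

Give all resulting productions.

S → y; TY → y; TX → x; X → x; S → S X; X → TY X0; X0 → TX TY; X → TY X1; X1 → TY S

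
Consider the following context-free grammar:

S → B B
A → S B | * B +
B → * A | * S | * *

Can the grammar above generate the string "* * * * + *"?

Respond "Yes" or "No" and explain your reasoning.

No - no valid derivation exists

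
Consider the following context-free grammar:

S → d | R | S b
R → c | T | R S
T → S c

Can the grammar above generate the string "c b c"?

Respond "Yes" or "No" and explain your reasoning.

Yes - a valid derivation exists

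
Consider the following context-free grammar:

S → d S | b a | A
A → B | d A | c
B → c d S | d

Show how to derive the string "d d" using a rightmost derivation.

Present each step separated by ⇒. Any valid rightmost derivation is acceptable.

S ⇒ d S ⇒ d A ⇒ d B ⇒ d d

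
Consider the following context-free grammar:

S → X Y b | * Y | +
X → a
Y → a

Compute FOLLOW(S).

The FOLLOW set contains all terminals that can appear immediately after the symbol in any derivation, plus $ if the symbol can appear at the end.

We compute FOLLOW(S) using the standard algorithm.
FOLLOW(S) starts with {$}.
FIRST(S) = {*, +, a}
FIRST(X) = {a}
FIRST(Y) = {a}
FOLLOW(S) = {$}
FOLLOW(X) = {a}
FOLLOW(Y) = {$, b}
Therefore, FOLLOW(S) = {$}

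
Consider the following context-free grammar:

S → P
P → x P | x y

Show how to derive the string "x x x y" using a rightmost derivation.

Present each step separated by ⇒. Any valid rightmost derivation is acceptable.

S ⇒ P ⇒ x P ⇒ x x P ⇒ x x x y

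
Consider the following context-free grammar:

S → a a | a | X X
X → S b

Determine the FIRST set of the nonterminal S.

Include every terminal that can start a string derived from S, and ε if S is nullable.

We compute FIRST(S) using the standard algorithm.
FIRST(S) = {a}
FIRST(X) = {a}
Therefore, FIRST(S) = {a}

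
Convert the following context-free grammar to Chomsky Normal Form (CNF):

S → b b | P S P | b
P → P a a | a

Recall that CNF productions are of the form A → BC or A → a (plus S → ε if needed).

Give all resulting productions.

TB → b; S → b; TA → a; P → a; S → TB TB; S → P X0; X0 → S P; P → P X1; X1 → TA TA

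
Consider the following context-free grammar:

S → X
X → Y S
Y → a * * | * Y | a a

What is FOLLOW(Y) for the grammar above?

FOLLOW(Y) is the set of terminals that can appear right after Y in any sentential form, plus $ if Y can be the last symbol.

We compute FOLLOW(Y) using the standard algorithm.
FOLLOW(S) starts with {$}.
FIRST(S) = {*, a}
FIRST(X) = {*, a}
FIRST(Y) = {*, a}
FOLLOW(S) = {$}
FOLLOW(X) = {$}
FOLLOW(Y) = {*, a}
Therefore, FOLLOW(Y) = {*, a}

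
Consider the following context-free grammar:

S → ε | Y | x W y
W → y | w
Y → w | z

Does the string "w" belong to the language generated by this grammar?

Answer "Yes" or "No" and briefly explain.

Yes - a valid derivation exists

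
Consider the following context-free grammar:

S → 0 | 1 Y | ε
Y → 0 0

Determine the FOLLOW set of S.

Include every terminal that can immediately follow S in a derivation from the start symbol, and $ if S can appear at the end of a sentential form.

We compute FOLLOW(S) using the standard algorithm.
FOLLOW(S) starts with {$}.
FIRST(S) = {0, 1, ε}
FIRST(Y) = {0}
FOLLOW(S) = {$}
FOLLOW(Y) = {$}
Therefore, FOLLOW(S) = {$}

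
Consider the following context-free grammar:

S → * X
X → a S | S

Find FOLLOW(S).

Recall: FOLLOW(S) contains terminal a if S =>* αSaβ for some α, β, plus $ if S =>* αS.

We compute FOLLOW(S) using the standard algorithm.
FOLLOW(S) starts with {$}.
FIRST(S) = {*}
FIRST(X) = {*, a}
FOLLOW(S) = {$}
FOLLOW(X) = {$}
Therefore, FOLLOW(S) = {$}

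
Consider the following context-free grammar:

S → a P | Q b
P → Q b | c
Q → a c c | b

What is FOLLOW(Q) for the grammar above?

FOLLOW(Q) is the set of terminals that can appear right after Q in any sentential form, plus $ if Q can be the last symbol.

We compute FOLLOW(Q) using the standard algorithm.
FOLLOW(S) starts with {$}.
FIRST(P) = {a, b, c}
FIRST(Q) = {a, b}
FIRST(S) = {a, b}
FOLLOW(P) = {$}
FOLLOW(Q) = {b}
FOLLOW(S) = {$}
Therefore, FOLLOW(Q) = {b}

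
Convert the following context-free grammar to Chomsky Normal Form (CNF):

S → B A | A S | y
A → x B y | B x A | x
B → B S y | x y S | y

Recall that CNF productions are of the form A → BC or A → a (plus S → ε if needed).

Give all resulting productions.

S → y; TX → x; TY → y; A → x; B → y; S → B A; S → A S; A → TX X0; X0 → B TY; A → B X1; X1 → TX A; B → B X2; X2 → S TY; B → TX X3; X3 → TY S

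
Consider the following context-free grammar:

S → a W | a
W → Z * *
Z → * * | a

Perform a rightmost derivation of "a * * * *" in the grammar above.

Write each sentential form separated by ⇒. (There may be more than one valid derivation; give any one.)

S ⇒ a W ⇒ a Z * * ⇒ a * * * *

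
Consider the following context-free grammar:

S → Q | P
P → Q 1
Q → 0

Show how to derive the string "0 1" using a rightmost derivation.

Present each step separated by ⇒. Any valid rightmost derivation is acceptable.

S ⇒ P ⇒ Q 1 ⇒ 0 1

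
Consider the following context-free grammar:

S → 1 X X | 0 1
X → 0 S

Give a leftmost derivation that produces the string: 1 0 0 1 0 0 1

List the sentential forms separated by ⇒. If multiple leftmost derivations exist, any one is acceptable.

S ⇒ 1 X X ⇒ 1 0 S X ⇒ 1 0 0 1 X ⇒ 1 0 0 1 0 S ⇒ 1 0 0 1 0 0 1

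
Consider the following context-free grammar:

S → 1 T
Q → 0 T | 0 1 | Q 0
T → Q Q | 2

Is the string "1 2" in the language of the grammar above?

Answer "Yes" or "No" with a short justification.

Yes - a valid derivation exists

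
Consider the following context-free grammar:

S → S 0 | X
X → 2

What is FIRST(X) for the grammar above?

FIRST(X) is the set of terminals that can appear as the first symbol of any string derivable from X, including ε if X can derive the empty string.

We compute FIRST(X) using the standard algorithm.
FIRST(S) = {2}
FIRST(X) = {2}
Therefore, FIRST(X) = {2}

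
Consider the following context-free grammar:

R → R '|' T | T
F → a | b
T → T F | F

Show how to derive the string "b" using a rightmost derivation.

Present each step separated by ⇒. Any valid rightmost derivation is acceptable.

R ⇒ T ⇒ F ⇒ b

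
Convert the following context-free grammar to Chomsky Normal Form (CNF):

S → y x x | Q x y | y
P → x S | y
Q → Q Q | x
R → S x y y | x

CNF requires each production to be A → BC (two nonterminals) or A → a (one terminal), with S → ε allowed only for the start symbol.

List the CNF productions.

TY → y; TX → x; S → y; P → y; Q → x; R → x; S → TY X0; X0 → TX TX; S → Q X1; X1 → TX TY; P → TX S; Q → Q Q; R → S X2; X2 → TX X3; X3 → TY TY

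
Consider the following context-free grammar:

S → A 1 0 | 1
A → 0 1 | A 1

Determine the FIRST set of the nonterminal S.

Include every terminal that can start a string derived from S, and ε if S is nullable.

We compute FIRST(S) using the standard algorithm.
FIRST(A) = {0}
FIRST(S) = {0, 1}
Therefore, FIRST(S) = {0, 1}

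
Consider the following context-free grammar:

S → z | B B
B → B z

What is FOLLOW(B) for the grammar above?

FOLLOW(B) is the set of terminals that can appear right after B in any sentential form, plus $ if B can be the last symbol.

We compute FOLLOW(B) using the standard algorithm.
FOLLOW(S) starts with {$}.
FIRST(B) = {}
FIRST(S) = {z}
FOLLOW(B) = {$, z}
FOLLOW(S) = {$}
Therefore, FOLLOW(B) = {$, z}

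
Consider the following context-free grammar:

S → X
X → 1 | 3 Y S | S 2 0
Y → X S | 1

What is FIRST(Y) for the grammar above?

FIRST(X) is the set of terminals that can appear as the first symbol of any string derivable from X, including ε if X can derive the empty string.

We compute FIRST(Y) using the standard algorithm.
FIRST(S) = {1, 3}
FIRST(X) = {1, 3}
FIRST(Y) = {1, 3}
Therefore, FIRST(Y) = {1, 3}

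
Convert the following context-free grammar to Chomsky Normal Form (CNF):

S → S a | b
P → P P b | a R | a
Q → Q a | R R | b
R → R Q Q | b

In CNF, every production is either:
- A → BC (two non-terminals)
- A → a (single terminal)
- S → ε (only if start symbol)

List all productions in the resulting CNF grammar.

TA → a; S → b; TB → b; P → a; Q → b; R → b; S → S TA; P → P X0; X0 → P TB; P → TA R; Q → Q TA; Q → R R; R → R X1; X1 → Q Q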